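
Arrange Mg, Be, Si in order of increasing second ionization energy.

After 1 electron has been removed, what remains? Mg⁺ still has 1 valence electron; Be⁺ still has 1 valence electron; Si⁺ still has 3 valence electrons.
All are still removing valence electrons, so compare the +1 ions as you would atoms: IE_2 generally rises across a period (higher Z_eff) and falls down a group (larger shell), subject to the usual subshell exceptions.
Valence configurations: Mg⁺ [Ne]3s¹, Be⁺ [He]2s¹, Si⁺ [Ne]3s²3p¹.
Approximate IE_2 values (kJ/mol): Mg 1451, Be 1757, Si 1577.
So the second ionization energies run Mg < Si < Be.

Mg, Si, Be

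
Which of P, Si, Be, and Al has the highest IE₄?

Be

After 3 electrons have been removed, what remains? P³⁺ still has 2 valence electrons; Si³⁺ still has 1 valence electron; Be³⁺ is already 1 electron into the core; Al³⁺ is the bare [Ne] core.
Core electrons are held far more tightly than valence electrons, so Al and Be top the IE_4 order.
Valence configurations: P³⁺ [Ne]3s², Si³⁺ [Ne]3s¹.
The numbers (kJ/mol): P 4964, Si 4356, Be 21007, Al 11577.
Overall IE_4 order: Si < P < Al < Be.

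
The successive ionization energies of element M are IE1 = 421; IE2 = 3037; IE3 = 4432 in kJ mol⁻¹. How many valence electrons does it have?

1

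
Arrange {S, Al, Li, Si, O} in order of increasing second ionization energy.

Si < Al < S < O < Li

IE_2 is the cost of taking one more electron from the +1 cation: S⁺ still has 5 valence electrons; Al⁺ still has 2 valence electrons; Li⁺ is the bare [He] core; Si⁺ still has 3 valence electrons; O⁺ still has 5 valence electrons.
Breaking into a closed-shell core is much more expensive than removing a leftover valence electron — Li has the largest IE_2 here.
Valence configurations: S⁺ [Ne]3s²3p³, Al⁺ [Ne]3s², Si⁺ [Ne]3s²3p¹, O⁺ [He]2s²2p³.
Si⁺ loses a lone 3p electron whereas Al⁺ must break into a filled 3s² pair, so IE_2(Al) > IE_2(Si) even though Si has the higher nuclear charge.
The numbers (kJ/mol): S 2252, Al 1817, Li 7298, Si 1577, O 3388.
Putting it together, IE_2: Si < Al < S < O < Li.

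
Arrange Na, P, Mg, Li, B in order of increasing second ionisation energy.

Mg < P < B < Na < Li

The second ionization energy removes an electron from the +1 ion. For each element: Na⁺ is the bare [Ne] core; P⁺ still has 4 valence electrons; Mg⁺ still has 1 valence electron; Li⁺ is the bare [He] core; B⁺ still has 2 valence electrons.
Breaking into a closed-shell core is much more expensive than removing a leftover valence electron — Na and Li have the largest IE_2 here.
Valence configurations: P⁺ [Ne]3s²3p², Mg⁺ [Ne]3s¹, B⁺ [He]2s².
Tabulated IE_2 (kJ/mol): Na 4562, P 1907, Mg 1451, Li 7298, B 2427.
Hence IE_2: Mg < P < B < Na < Li.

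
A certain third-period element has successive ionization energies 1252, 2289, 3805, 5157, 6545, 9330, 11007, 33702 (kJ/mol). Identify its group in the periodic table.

Group 17

Look for the largest jump between consecutive ionization energies: IE8/IE7 ≈ 3.1, far larger than any earlier ratio.
That jump marks the point where a core electron is being removed. So the atom has 7 valence electrons.
A main-group element with 7 valence electrons is in group 17.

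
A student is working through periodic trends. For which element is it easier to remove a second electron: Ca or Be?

Ca

After 1 electron has been removed, what remains? Ca⁺ still has 1 valence electron; Be⁺ still has 1 valence electron.
All are still removing valence electrons, so compare the +1 ions as you would atoms: IE_2 generally rises across a period (higher Z_eff) and falls down a group (larger shell), subject to the usual subshell exceptions.
Valence configurations: Ca⁺ [Ar]4s¹, Be⁺ [He]2s¹.
Approximate IE_2 values (kJ/mol): Ca 1145, Be 1757.
Hence IE_2: Ca < Be.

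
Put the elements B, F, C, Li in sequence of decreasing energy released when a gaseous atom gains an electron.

F > C > Li > B

Li is in period 2, group 1; B is in period 2, group 13; C is in period 2, group 14; F is in period 2, group 17.
EA tends to increase across a period and decrease down a group, though the pattern is less regular than for IE or radius.
All lie in period 2; the across-period trend (electron affinity increases left to right) applies, with the exception below.
Note the exception: Li has a higher electron affinity than B, contrary to the simple trend — B's ns²np¹ configuration gives only a small electron affinity — the sparsely filled np subshell binds an added electron weakly.
Tabulated electron affinity (kJ/mol): Li 60, B 27, C 122, F 328.
So from highest to lowest: F > C > Li > B.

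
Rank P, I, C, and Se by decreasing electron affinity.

I > Se > C > P

C is in period 2, group 14; P is in period 3, group 15; Se is in period 4, group 16; I is in period 5, group 17.
Atoms with high Z_eff and room in the valence shell (especially the halogens) have the most exothermic electron affinities.
These sit on a diagonal, where the across-period and down-group effects partly cancel.
C > P: the two effects oppose for this pair; the down-group effect wins (122 vs 72 kJ/mol).
Se > C: the two effects oppose for this pair; the across-period effect wins (195 vs 122 kJ/mol).
I > Se: period and group pull opposite ways; the across-period shift dominates (295 vs 195 kJ/mol).
Tabulated electron affinity (kJ/mol): C 122, P 72, Se 195, I 295.
So from highest to lowest: I > Se > C > P.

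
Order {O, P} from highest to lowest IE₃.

O > P

IE_3 is the cost of taking one more electron from the +2 cation: O²⁺ still has 4 valence electrons; P²⁺ still has 3 valence electrons.
All are still removing valence electrons, so compare the +2 ions as you would atoms: IE_3 generally rises across a period (higher Z_eff) and falls down a group (larger shell), subject to the usual subshell exceptions.
Valence configurations: O²⁺ [He]2s²2p², P²⁺ [Ne]3s²3p¹.
Approximate IE_3 values (kJ/mol): O 5300, P 2914.
Putting it together, IE_3: P < O.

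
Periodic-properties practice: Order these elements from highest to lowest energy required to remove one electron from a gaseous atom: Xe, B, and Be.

Be is in period 2, group 2; B is in period 2, group 13; Xe is in period 5, group 18.
IE₁ increases left→right with effective nuclear charge and decreases top→bottom as the valence shell moves farther out.
These span different periods and groups, so the two trends combine.
Be > B: this pair runs against the simple trend — see the exception note.
Xe > Be: period and group pull opposite ways; the across-period shift dominates (1170 vs 900 kJ/mol).
Note the exception: Be has a higher first ionization energy than B, contrary to the simple trend — removing B's lone 2p electron is easier than breaking Be's filled 2s².
For reference (kJ/mol): Be 900, B 801, Xe 1170.
So from highest to lowest: Xe > Be > B.

Xe > Be > B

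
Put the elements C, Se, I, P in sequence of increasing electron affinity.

C is in period 2, group 14; P is in period 3, group 15; Se is in period 4, group 16; I is in period 5, group 17.
Electron affinity generally becomes more exothermic across a period toward the halogens and less exothermic down a group.
These sit on a diagonal, where the across-period and down-group effects partly cancel.
C > P: period and group pull opposite ways; the down-group shift dominates (122 vs 72 kJ/mol).
Se > C: the two effects oppose for this pair; the across-period effect wins (195 vs 122 kJ/mol).
I > Se: the two effects oppose for this pair; the across-period effect wins (295 vs 195 kJ/mol).
Tabulated electron affinity (kJ/mol): C 122, P 72, Se 195, I 295.
So from lowest to highest: P < C < Se < I.

P < C < Se < I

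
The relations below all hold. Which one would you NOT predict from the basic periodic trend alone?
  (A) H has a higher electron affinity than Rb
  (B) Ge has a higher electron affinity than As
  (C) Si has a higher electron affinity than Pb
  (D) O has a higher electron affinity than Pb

The general trend: electron affinity increases across a period and decreases down a group.
(A) H (period 1, group 1) vs Rb (period 5, group 1): the stated order agrees with the simple trend.
(B) Ge (period 4, group 14) vs As (period 4, group 15): the stated order contradicts the simple trend.
(C) Si (period 3, group 14) vs Pb (period 6, group 14): the stated order agrees with the simple trend.
(D) O (period 2, group 16) vs Pb (period 6, group 14): the stated order agrees with the simple trend.
The exception is (B): adding an electron to As's half-filled 4p³ is unfavourable, so Ge (4p²) has the more exothermic EA.

(B)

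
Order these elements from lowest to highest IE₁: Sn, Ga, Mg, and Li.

Li < Ga < Sn < Mg

Li is in period 2, group 1; Mg is in period 3, group 2; Ga is in period 4, group 13; Sn is in period 5, group 14.
First ionization energy rises across a period (greater Z_eff holds electrons more tightly) and falls down a group (valence electrons are farther from the nucleus).
A diagonal step moves right (one effect) and down (the opposite effect) at once.
Ga > Li: the two effects oppose for this pair; the across-period effect wins (579 vs 520 kJ/mol).
Sn > Ga: the two effects oppose for this pair; the across-period effect wins (709 vs 579 kJ/mol).
Mg > Sn: period and group pull opposite ways; the down-group shift dominates (738 vs 709 kJ/mol).
Approximate values (kJ/mol): Li 520, Mg 738, Ga 579, Sn 709.
So from lowest to highest: Li < Ga < Sn < Mg.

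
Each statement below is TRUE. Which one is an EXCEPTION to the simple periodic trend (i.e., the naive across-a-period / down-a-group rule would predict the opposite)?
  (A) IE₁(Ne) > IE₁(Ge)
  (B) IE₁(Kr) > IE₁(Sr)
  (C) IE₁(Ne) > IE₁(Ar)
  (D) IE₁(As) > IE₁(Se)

(D)

The general trend: first ionisation energy increases across a period and decreases down a group.
(A) Ne (period 2, group 18) vs Ge (period 4, group 14): the stated order agrees with the simple trend.
(B) Kr (period 4, group 18) vs Sr (period 5, group 2): the stated order agrees with the simple trend.
(C) Ne (period 2, group 18) vs Ar (period 3, group 18): the stated order agrees with the simple trend.
(D) As (period 4, group 15) vs Se (period 4, group 16): the stated order contradicts the simple trend.
The exception is (D): Se (4p⁴) ionizes more easily than half-filled As (4p³).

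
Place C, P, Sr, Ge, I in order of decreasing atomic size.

Sr > I > Ge > P > C

Across a period the added protons contract the valence shell; down a group each new principal shell makes the atom larger.
These span different periods and groups, so the two trends combine.
P > C: the two effects oppose for this pair; the down-group effect wins (111 vs 75 pm).
Ge > P: both effects reinforce here, so Ge is clearly the larger of the two.
I > Ge: the two effects oppose for this pair; the down-group effect wins (133 vs 121 pm).
Sr > I: both are in period 5; the period trend gives Sr the larger value.
Approximate values (pm): C 75, P 111, Ge 121, Sr 185, I 133.
So from largest to smallest: Sr > I > Ge > P > C.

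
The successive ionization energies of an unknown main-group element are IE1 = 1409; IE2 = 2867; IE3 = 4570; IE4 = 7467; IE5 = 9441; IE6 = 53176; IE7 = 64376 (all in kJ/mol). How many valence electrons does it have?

Look for the largest jump between consecutive ionization energies: IE6/IE5 ≈ 5.6, far larger than any earlier ratio.
That jump marks the point where a core electron is being removed. So the atom has 5 valence electrons.

5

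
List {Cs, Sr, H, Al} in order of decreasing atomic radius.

H is in period 1, group 1; Al is in period 3, group 13; Sr is in period 5, group 2; Cs is in period 6, group 1.
Across a period the added protons contract the valence shell; down a group each new principal shell makes the atom larger.
Here both period and group differ, so the two effects have to be weighed against each other.
Al > H: the two effects oppose for this pair; the down-group effect wins (126 vs 32 pm).
Sr > Al: relative to Al, both the across-period and down-group shifts push Sr's atomic radius up.
Cs > Sr: both effects reinforce here, so Cs is clearly the larger of the two.
Approximate values (pm): H 32, Al 126, Sr 185, Cs 232.
So from largest to smallest: Cs > Sr > Al > H.

Cs, Sr, Al, H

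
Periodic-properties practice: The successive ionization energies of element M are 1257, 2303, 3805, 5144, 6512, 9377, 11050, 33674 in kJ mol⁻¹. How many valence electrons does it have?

Look for the largest jump between consecutive ionization energies: IE8/IE7 ≈ 3.0, far larger than any earlier ratio.
That jump marks the point where a core electron is being removed. So the atom has 7 valence electrons.

7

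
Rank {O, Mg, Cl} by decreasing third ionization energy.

Mg > O > Cl

After 2 electrons have been removed, what remains? O²⁺ still has 4 valence electrons; Mg²⁺ is the bare [Ne] core; Cl²⁺ still has 5 valence electrons.
Core electrons are held far more tightly than valence electrons, so Mg tops the IE_3 order.
Valence configurations: O²⁺ [He]2s²2p², Cl²⁺ [Ne]3s²3p³.
The numbers (kJ/mol): O 5300, Mg 7733, Cl 3822.
So the third ionization energies run Cl < O < Mg.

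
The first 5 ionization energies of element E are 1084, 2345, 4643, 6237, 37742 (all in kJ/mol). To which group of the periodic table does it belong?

Look for the largest jump between consecutive ionization energies: IE5/IE4 ≈ 6.1, far larger than any earlier ratio.
That jump marks the point where a core electron is being removed. So the atom has 4 valence electrons.
A main-group element with 4 valence electrons is in group 14.

Group 14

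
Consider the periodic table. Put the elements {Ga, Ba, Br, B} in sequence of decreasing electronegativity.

B is in period 2, group 13; Ga is in period 4, group 13; Br is in period 4, group 17; Ba is in period 6, group 2.
EN rises left→right (higher Z_eff, smaller atoms) and falls top→bottom (larger, more shielded atoms).
Neither a single period nor a single group — weigh both effects.
Ga > Ba: both effects reinforce here, so Ga is clearly the higher of the two.
B > Ga: B sits above Ga in group 13, so the down-group effect alone puts B higher.
Br > B: period and group pull opposite ways; the across-period shift dominates (2.96 vs 2.04).
For reference (Pauling): B 2.04, Ga 1.81, Br 2.96, Ba 0.89.
So from highest to lowest: Br > B > Ga > Ba.

Br, B, Ga, Ba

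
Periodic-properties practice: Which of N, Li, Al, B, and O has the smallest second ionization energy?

Al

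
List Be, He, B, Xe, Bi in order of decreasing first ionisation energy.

He > Xe > Be > B > Bi

He is in period 1, group 18; Be is in period 2, group 2; B is in period 2, group 13; Xe is in period 5, group 18; Bi is in period 6, group 15.
Removing the outermost electron gets harder across a period and easier down a group.
These span different periods and groups, so the two trends combine.
B > Bi: period and group pull opposite ways; the down-group shift dominates (801 vs 703 kJ/mol).
Be > B: this pair runs against the simple trend — see the exception note.
Xe > Be: period and group pull opposite ways; the across-period shift dominates (1170 vs 900 kJ/mol).
He > Xe: they share group 18; the group trend gives He the larger value.
Note the exception: Be has a higher first ionization energy than B, contrary to the simple trend — removing B's lone 2p electron is easier than breaking Be's filled 2s².
Approximate values (kJ/mol): He 2372, Be 900, B 801, Xe 1170, Bi 703.
So from highest to lowest: He > Xe > Be > B > Bi.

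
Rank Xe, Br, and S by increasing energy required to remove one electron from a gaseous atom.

S is in period 3, group 16; Br is in period 4, group 17; Xe is in period 5, group 18.
First ionization energy rises across a period (greater Z_eff holds electrons more tightly) and falls down a group (valence electrons are farther from the nucleus).
A diagonal step moves right (one effect) and down (the opposite effect) at once.
Br > S: period and group pull opposite ways; the across-period shift dominates (1140 vs 1000 kJ/mol).
Xe > Br: the two effects oppose for this pair; the across-period effect wins (1170 vs 1140 kJ/mol).
For reference (kJ/mol): S 1000, Br 1140, Xe 1170.
So from lowest to highest: S < Br < Xe.

S < Br < Xe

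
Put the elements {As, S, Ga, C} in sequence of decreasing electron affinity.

C is in period 2, group 14; S is in period 3, group 16; Ga is in period 4, group 13; As is in period 4, group 15.
Electron affinity generally becomes more exothermic across a period toward the halogens and less exothermic down a group.
Neither a single period nor a single group — weigh both effects.
As > Ga: As lies to the right of Ga in period 4, so the across-period effect alone puts As higher.
C > As: period and group pull opposite ways; the down-group shift dominates (122 vs 78 kJ/mol).
S > C: period and group pull opposite ways; the across-period shift dominates (200 vs 122 kJ/mol).
Tabulated electron affinity (kJ/mol): C 122, S 200, Ga 29, As 78.
So from highest to lowest: S > C > As > Ga.

S > C > As > Ga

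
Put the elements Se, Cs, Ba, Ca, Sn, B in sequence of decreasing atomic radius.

B is in period 2, group 13; Ca is in period 4, group 2; Se is in period 4, group 16; Sn is in period 5, group 14; Cs is in period 6, group 1; Ba is in period 6, group 2.
Across a period the added protons contract the valence shell; down a group each new principal shell makes the atom larger.
These span different periods and groups, so the two trends combine.
Se > B: period and group pull opposite ways; the down-group shift dominates (116 vs 85 pm).
Sn > Se: relative to Se, both the across-period and down-group shifts push Sn's atomic radius up.
Ca > Sn: the two effects oppose for this pair; the across-period effect wins (171 vs 140 pm).
Ba > Ca: Ba sits below Ca in group 2, so the down-group effect alone puts Ba larger.
Cs > Ba: Cs lies to the left of Ba in period 6, so the across-period effect alone puts Cs larger.
For reference (pm): B 85, Ca 171, Se 116, Sn 140, Cs 232, Ba 196.
So from largest to smallest: Cs > Ba > Ca > Sn > Se > B.

Cs > Ba > Ca > Sn > Se > B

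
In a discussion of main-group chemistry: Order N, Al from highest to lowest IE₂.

N > Al

IE_2 is the cost of taking one more electron from the +1 cation: N⁺ still has 4 valence electrons; Al⁺ still has 2 valence electrons.
All are still removing valence electrons, so compare the +1 ions as you would atoms: IE_2 generally rises across a period (higher Z_eff) and falls down a group (larger shell), subject to the usual subshell exceptions.
Valence configurations: N⁺ [He]2s²2p², Al⁺ [Ne]3s².
Tabulated IE_2 (kJ/mol): N 2856, Al 1817.
Hence IE_2: Al < N.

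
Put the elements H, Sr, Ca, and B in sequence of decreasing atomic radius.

Sr > Ca > B > H

H is in period 1, group 1; B is in period 2, group 13; Ca is in period 4, group 2; Sr is in period 5, group 2.
Atomic radius shrinks across a period as nuclear charge pulls the same shell inward, and grows down a group as new shells are added.
Neither a single period nor a single group — weigh both effects.
B > H: the two effects oppose for this pair; the down-group effect wins (85 vs 32 pm).
Ca > B: both effects reinforce here, so Ca is clearly the larger of the two.
Sr > Ca: they share group 2; the group trend gives Sr the larger value.
Tabulated atomic radius (pm): H 32, B 85, Ca 171, Sr 185.
So from largest to smallest: Sr > Ca > B > H.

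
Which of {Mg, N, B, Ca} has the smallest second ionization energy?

Ca

The second ionization energy removes an electron from the +1 ion. For each element: Mg⁺ still has 1 valence electron; N⁺ still has 4 valence electrons; B⁺ still has 2 valence electrons; Ca⁺ still has 1 valence electron.
All are still removing valence electrons, so compare the +1 ions as you would atoms: IE_2 generally rises across a period (higher Z_eff) and falls down a group (larger shell), subject to the usual subshell exceptions.
Valence configurations: Mg⁺ [Ne]3s¹, N⁺ [He]2s²2p², B⁺ [He]2s², Ca⁺ [Ar]4s¹.
Tabulated IE_2 (kJ/mol): Mg 1451, N 2856, B 2427, Ca 1145.
Hence IE_2: Ca < Mg < B < N.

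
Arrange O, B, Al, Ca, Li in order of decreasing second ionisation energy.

IE_2 is the cost of taking one more electron from the +1 cation: O⁺ still has 5 valence electrons; B⁺ still has 2 valence electrons; Al⁺ still has 2 valence electrons; Ca⁺ still has 1 valence electron; Li⁺ is the bare [He] core.
Pulling an electron out of a noble-gas core costs far more than removing a remaining valence electron, so Li sits at the high end of IE_2.
Valence configurations: O⁺ [He]2s²2p³, B⁺ [He]2s², Al⁺ [Ne]3s², Ca⁺ [Ar]4s¹.
Approximate IE_2 values (kJ/mol): O 3388, B 2427, Al 1817, Ca 1145, Li 7298.
So the second ionization energies run Ca < Al < B < O < Li.

Li > O > B > Al > Ca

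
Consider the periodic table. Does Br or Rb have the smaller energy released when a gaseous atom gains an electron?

Rb

EA tends to increase across a period and decrease down a group, though the pattern is less regular than for IE or radius.
These span different periods and groups, so the two trends combine.
Br > Rb: both effects reinforce here, so Br is clearly the higher of the two.
For reference (kJ/mol): Br 325, Rb 47.
So Rb has the smaller energy released when a gaseous atom gains an electron (Rb < Br).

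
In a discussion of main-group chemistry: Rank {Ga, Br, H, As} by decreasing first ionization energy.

H > Br > As > Ga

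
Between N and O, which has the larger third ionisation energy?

Consider each +2 ion: N²⁺ still has 3 valence electrons; O²⁺ still has 4 valence electrons.
All are still removing valence electrons, so compare the +2 ions as you would atoms: IE_3 generally rises across a period (higher Z_eff) and falls down a group (larger shell), subject to the usual subshell exceptions.
Valence configurations: N²⁺ [He]2s²2p¹, O²⁺ [He]2s²2p².
Approximate IE_3 values (kJ/mol): N 4578, O 5300.
Putting it together, IE_3: N < O.

O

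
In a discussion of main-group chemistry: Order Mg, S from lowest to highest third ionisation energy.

IE_3 is the cost of taking one more electron from the +2 cation: Mg²⁺ is the bare [Ne] core; S²⁺ still has 4 valence electrons.
Core electrons are held far more tightly than valence electrons, so Mg tops the IE_3 order.
The numbers (kJ/mol): Mg 7733, S 3357.
Overall IE_3 order: S < Mg.

S < Mg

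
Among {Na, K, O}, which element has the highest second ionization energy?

Consider each +1 ion: Na⁺ is the bare [Ne] core; K⁺ is the bare [Ar] core; O⁺ still has 5 valence electrons.
Usually core removal costs more than valence removal, but here the competition is close: a tightly held n=2 valence electron can cost more to remove than an n=3 core electron, so the actual values have to decide it.
Approximate IE_2 values (kJ/mol): Na 4562, K 3052, O 3388.
Hence IE_2: K < O < Na.

Na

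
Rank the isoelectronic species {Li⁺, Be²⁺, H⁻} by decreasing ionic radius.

H⁻ > Li⁺ > Be²⁺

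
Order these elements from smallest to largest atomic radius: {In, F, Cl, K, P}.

F is in period 2, group 17; P is in period 3, group 15; Cl is in period 3, group 17; K is in period 4, group 1; In is in period 5, group 13.
Across a period the added protons contract the valence shell; down a group each new principal shell makes the atom larger.
These span different periods and groups, so the two trends combine.
Cl > F: they share group 17; the group trend gives Cl the larger value.
P > Cl: both are in period 3; the period trend gives P the larger value.
In > P: both effects reinforce here, so In is clearly the larger of the two.
K > In: the two effects oppose for this pair; the across-period effect wins (196 vs 142 pm).
Tabulated atomic radius (pm): F 64, P 111, Cl 99, K 196, In 142.
So from smallest to largest: F < Cl < P < In < K.

F < Cl < P < In < K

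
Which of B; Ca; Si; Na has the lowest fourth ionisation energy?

After 3 electrons have been removed, what remains? B³⁺ is the bare [He] core; Ca³⁺ is already 1 electron into the core; Si³⁺ still has 1 valence electron; Na³⁺ is already 2 electrons into the core.
Core electrons are held far more tightly than valence electrons, so Ca, Na and B top the IE_4 order.
Tabulated IE_4 (kJ/mol): B 25026, Ca 6491, Si 4356, Na 9543.
So the fourth ionization energies run Si < Ca < Na < B.

Si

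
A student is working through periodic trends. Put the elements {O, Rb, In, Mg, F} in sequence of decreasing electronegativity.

O is in period 2, group 16; F is in period 2, group 17; Mg is in period 3, group 2; Rb is in period 5, group 1; In is in period 5, group 13.
Electronegativity increases across a period and decreases down a group, tracking effective nuclear charge and atomic size.
Here both period and group differ, so the two effects have to be weighed against each other.
Mg > Rb: relative to Rb, both the across-period and down-group shifts push Mg's electronegativity up.
In > Mg: the two effects oppose for this pair; the across-period effect wins (1.78 vs 1.31).
O > In: both effects reinforce here, so O is clearly the higher of the two.
F > O: both are in period 2; the period trend gives F the larger value.
Tabulated electronegativity (Pauling): O 3.44, F 3.98, Mg 1.31, Rb 0.82, In 1.78.
So from highest to lowest: F > O > In > Mg > Rb.

F > O > In > Mg > Rb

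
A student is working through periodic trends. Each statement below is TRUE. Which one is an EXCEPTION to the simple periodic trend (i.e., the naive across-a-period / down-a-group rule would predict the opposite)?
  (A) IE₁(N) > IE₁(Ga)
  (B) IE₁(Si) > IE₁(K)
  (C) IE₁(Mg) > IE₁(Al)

(C)

The general trend: IE₁ increases across a period and decreases down a group.
(A) N (period 2, group 15) vs Ga (period 4, group 13): the stated order agrees with the simple trend.
(B) Si (period 3, group 14) vs K (period 4, group 1): the stated order agrees with the simple trend.
(C) Mg (period 3, group 2) vs Al (period 3, group 13): the stated order contradicts the simple trend.
The exception is (C): Al's single 3p electron is easier to remove than one from Mg's filled 3s².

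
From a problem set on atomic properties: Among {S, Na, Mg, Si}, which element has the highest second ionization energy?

Na

Consider each +1 ion: S⁺ still has 5 valence electrons; Na⁺ is the bare [Ne] core; Mg⁺ still has 1 valence electron; Si⁺ still has 3 valence electrons.
Pulling an electron out of a noble-gas core costs far more than removing a remaining valence electron, so Na sits at the high end of IE_2.
Valence configurations: S⁺ [Ne]3s²3p³, Mg⁺ [Ne]3s¹, Si⁺ [Ne]3s²3p¹.
The numbers (kJ/mol): S 2252, Na 4562, Mg 1451, Si 1577.
So the second ionization energies run Mg < Si < S < Na.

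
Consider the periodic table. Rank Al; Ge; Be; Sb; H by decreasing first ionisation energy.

H > Be > Sb > Ge > Al

H is in period 1, group 1; Be is in period 2, group 2; Al is in period 3, group 13; Ge is in period 4, group 14; Sb is in period 5, group 15.
IE₁ increases left→right with effective nuclear charge and decreases top→bottom as the valence shell moves farther out.
These sit on a diagonal, where the across-period and down-group effects partly cancel.
Ge > Al: period and group pull opposite ways; the across-period shift dominates (762 vs 578 kJ/mol).
Sb > Ge: period and group pull opposite ways; the across-period shift dominates (831 vs 762 kJ/mol).
Be > Sb: the two effects oppose for this pair; the down-group effect wins (900 vs 831 kJ/mol).
H > Be: the two effects oppose for this pair; the down-group effect wins (1312 vs 900 kJ/mol).
Approximate values (kJ/mol): H 1312, Be 900, Al 578, Ge 762, Sb 831.
So from highest to lowest: H > Be > Sb > Ge > Al.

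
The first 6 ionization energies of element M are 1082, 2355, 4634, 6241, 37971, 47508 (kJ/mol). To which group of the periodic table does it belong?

Group 14

Look for the largest jump between consecutive ionization energies: IE5/IE4 ≈ 6.1, far larger than any earlier ratio.
That jump marks the point where a core electron is being removed. So the atom has 4 valence electrons.
A main-group element with 4 valence electrons is in group 14.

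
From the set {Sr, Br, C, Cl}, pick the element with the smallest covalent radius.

C is in period 2, group 14; Cl is in period 3, group 17; Br is in period 4, group 17; Sr is in period 5, group 2.
Atomic radius shrinks across a period as nuclear charge pulls the same shell inward, and grows down a group as new shells are added.
These span different periods and groups, so the two trends combine.
Cl > C: period and group pull opposite ways; the down-group shift dominates (99 vs 75 pm).
Br > Cl: they share group 17; the group trend gives Br the larger value.
Sr > Br: relative to Br, both the across-period and down-group shifts push Sr's atomic radius up.
Tabulated atomic radius (pm): C 75, Cl 99, Br 114, Sr 185.
The smallest covalent radius among these belongs to C.

C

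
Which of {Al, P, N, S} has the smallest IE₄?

IE_4 is the cost of taking one more electron from the +3 cation: Al³⁺ is the bare [Ne] core; P³⁺ still has 2 valence electrons; N³⁺ still has 2 valence electrons; S³⁺ still has 3 valence electrons.
Pulling an electron out of a noble-gas core costs far more than removing a remaining valence electron, so Al sits at the high end of IE_4.
Valence configurations: P³⁺ [Ne]3s², N³⁺ [He]2s², S³⁺ [Ne]3s²3p¹.
S³⁺ loses a lone 3p electron whereas P³⁺ must break into a filled 3s² pair, so IE_4(P) > IE_4(S) even though S has the higher nuclear charge.
Tabulated IE_4 (kJ/mol): Al 11577, P 4964, N 7475, S 4556.
Overall IE_4 order: S < P < N < Al.

S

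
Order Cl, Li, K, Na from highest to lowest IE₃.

Li, Na, K, Cl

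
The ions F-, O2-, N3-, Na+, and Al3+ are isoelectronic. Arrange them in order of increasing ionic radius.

All of these have 10 electrons, so size is governed by nuclear charge alone: the more protons, the stronger the pull on the same electron cloud, and the smaller the ion.
Nuclear charges: Al3+ (Z=13), Na+ (Z=11), F- (Z=9), O2- (Z=8), N3- (Z=7).
Smallest to largest: Al3+ < Na+ < F- < O2- < N3-.

Al3+ < Na+ < F- < O2- < N3-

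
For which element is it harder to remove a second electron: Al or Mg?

The second ionization energy removes an electron from the +1 ion. For each element: Al⁺ still has 2 valence electrons; Mg⁺ still has 1 valence electron.
All are still removing valence electrons, so compare the +1 ions as you would atoms: IE_2 generally rises across a period (higher Z_eff) and falls down a group (larger shell), subject to the usual subshell exceptions.
Valence configurations: Al⁺ [Ne]3s², Mg⁺ [Ne]3s¹.
Tabulated IE_2 (kJ/mol): Al 1817, Mg 1451.
Hence IE_2: Mg < Al.

Al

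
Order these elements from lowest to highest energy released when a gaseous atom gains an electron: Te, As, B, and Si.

EA tends to increase across a period and decrease down a group, though the pattern is less regular than for IE or radius.
These sit on a diagonal, where the across-period and down-group effects partly cancel.
As > B: the two effects oppose for this pair; the across-period effect wins (78 vs 27 kJ/mol).
Si > As: period and group pull opposite ways; the down-group shift dominates (134 vs 78 kJ/mol).
Te > Si: period and group pull opposite ways; the across-period shift dominates (190 vs 134 kJ/mol).
Tabulated electron affinity (kJ/mol): B 27, Si 134, As 78, Te 190.
So from lowest to highest: B < As < Si < Te.

B < As < Si < Te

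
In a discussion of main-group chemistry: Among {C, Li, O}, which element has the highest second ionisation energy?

Li

After 1 electron has been removed, what remains? C⁺ still has 3 valence electrons; Li⁺ is the bare [He] core; O⁺ still has 5 valence electrons.
Core electrons are held far more tightly than valence electrons, so Li tops the IE_2 order.
Valence configurations: C⁺ [He]2s²2p¹, O⁺ [He]2s²2p³.
The numbers (kJ/mol): C 2353, Li 7298, O 3388.
So the second ionization energies run C < O < Li.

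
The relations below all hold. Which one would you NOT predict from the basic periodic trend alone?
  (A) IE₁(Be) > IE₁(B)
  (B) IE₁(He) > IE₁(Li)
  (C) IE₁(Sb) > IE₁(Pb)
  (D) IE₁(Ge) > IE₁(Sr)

(A)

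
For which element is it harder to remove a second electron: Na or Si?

Consider each +1 ion: Na⁺ is the bare [Ne] core; Si⁺ still has 3 valence electrons.
Pulling an electron out of a noble-gas core costs far more than removing a remaining valence electron, so Na sits at the high end of IE_2.
Approximate IE_2 values (kJ/mol): Na 4562, Si 1577.
So the second ionization energies run Si < Na.

Na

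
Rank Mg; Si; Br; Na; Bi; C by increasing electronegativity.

Na, Mg, Si, Bi, C, Br

C is in period 2, group 14; Na is in period 3, group 1; Mg is in period 3, group 2; Si is in period 3, group 14; Br is in period 4, group 17; Bi is in period 6, group 15.
Electronegativity increases across a period and decreases down a group, tracking effective nuclear charge and atomic size.
These span different periods and groups, so the two trends combine.
Mg > Na: Mg lies to the right of Na in period 3, so the across-period effect alone puts Mg higher.
Si > Mg: both are in period 3; the period trend gives Si the larger value.
Bi > Si: period and group pull opposite ways; the across-period shift dominates (2.02 vs 1.90).
C > Bi: period and group pull opposite ways; the down-group shift dominates (2.55 vs 2.02).
Br > C: the two effects oppose for this pair; the across-period effect wins (2.96 vs 2.55).
For reference (Pauling): C 2.55, Na 0.93, Mg 1.31, Si 1.90, Br 2.96, Bi 2.02.
So from lowest to highest: Na < Mg < Si < Bi < C < Br.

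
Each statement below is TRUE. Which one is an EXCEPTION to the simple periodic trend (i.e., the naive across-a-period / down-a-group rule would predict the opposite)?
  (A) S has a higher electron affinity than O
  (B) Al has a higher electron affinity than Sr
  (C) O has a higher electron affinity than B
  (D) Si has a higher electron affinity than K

The general trend: electron affinity increases across a period and decreases down a group.
(A) S (period 3, group 16) vs O (period 2, group 16): the stated order contradicts the simple trend.
(B) Al (period 3, group 13) vs Sr (period 5, group 2): the stated order agrees with the simple trend.
(C) O (period 2, group 16) vs B (period 2, group 13): the stated order agrees with the simple trend.
(D) Si (period 3, group 14) vs K (period 4, group 1): the stated order agrees with the simple trend.
The exception is (A): the compact 2p subshell of O repels the added electron more than S's larger 3p does.

(A)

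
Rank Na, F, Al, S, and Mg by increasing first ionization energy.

F is in period 2, group 17; Na is in period 3, group 1; Mg is in period 3, group 2; Al is in period 3, group 13; S is in period 3, group 16.
First ionization energy rises across a period (greater Z_eff holds electrons more tightly) and falls down a group (valence electrons are farther from the nucleus).
These span different periods and groups, so the two trends combine.
Al > Na: Al lies to the right of Na in period 3, so the across-period effect alone puts Al higher.
Mg > Al: this pair runs against the simple trend — see the exception note.
S > Mg: both are in period 3; the period trend gives S the larger value.
F > S: relative to S, both the across-period and down-group shifts push F's first ionization energy up.
Note the exception: Mg has a higher first ionization energy than Al, contrary to the simple trend — Al's single 3p electron is easier to remove than one from Mg's filled 3s².
Approximate values (kJ/mol): F 1681, Na 496, Mg 738, Al 578, S 1000.
So from lowest to highest: Na < Al < Mg < S < F.

Na, Al, Mg, S, F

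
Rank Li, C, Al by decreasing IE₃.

Li > C > Al

IE_3 is the cost of taking one more electron from the +2 cation: Li²⁺ is already 1 electron into the core; C²⁺ still has 2 valence electrons; Al²⁺ still has 1 valence electron.
Core electrons are held far more tightly than valence electrons, so Li tops the IE_3 order.
Valence configurations: C²⁺ [He]2s², Al²⁺ [Ne]3s¹.
Tabulated IE_3 (kJ/mol): Li 11815, C 4620, Al 2745.
So the third ionization energies run Al < C < Li.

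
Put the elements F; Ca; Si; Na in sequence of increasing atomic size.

F, Si, Na, Ca

Across a period the added protons contract the valence shell; down a group each new principal shell makes the atom larger.
Neither a single period nor a single group — weigh both effects.
Si > F: relative to F, both the across-period and down-group shifts push Si's atomic radius up.
Na > Si: Na lies to the left of Si in period 3, so the across-period effect alone puts Na larger.
Ca > Na: the two effects oppose for this pair; the down-group effect wins (171 vs 155 pm).
Approximate values (pm): F 64, Na 155, Si 116, Ca 171.
So from smallest to largest: F < Si < Na < Ca.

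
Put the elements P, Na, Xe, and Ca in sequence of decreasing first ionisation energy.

Na is in period 3, group 1; P is in period 3, group 15; Ca is in period 4, group 2; Xe is in period 5, group 18.
Across a period the outer electron is held more tightly (higher IE₁); down a group it sits in a higher shell, more shielded, and comes off more easily.
These span different periods and groups, so the two trends combine.
Ca > Na: the two effects oppose for this pair; the across-period effect wins (590 vs 496 kJ/mol).
P > Ca: both effects reinforce here, so P is clearly the higher of the two.
Xe > P: period and group pull opposite ways; the across-period shift dominates (1170 vs 1012 kJ/mol).
Approximate values (kJ/mol): Na 496, P 1012, Ca 590, Xe 1170.
So from highest to lowest: Xe > P > Ca > Na.

Xe > P > Ca > Na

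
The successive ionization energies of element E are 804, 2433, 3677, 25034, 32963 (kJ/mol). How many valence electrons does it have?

3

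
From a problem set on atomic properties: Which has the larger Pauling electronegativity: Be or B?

Be is in period 2, group 2; B is in period 2, group 13.
Atoms toward the upper right of the periodic table pull bonding electrons most strongly.
All lie in period 2, so electronegativity increases left to right.
So B has the larger Pauling electronegativity (B > Be).

B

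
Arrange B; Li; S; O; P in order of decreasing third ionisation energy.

Li > O > B > S > P

The third ionization energy removes an electron from the +2 ion. For each element: B²⁺ still has 1 valence electron; Li²⁺ is already 1 electron into the core; S²⁺ still has 4 valence electrons; O²⁺ still has 4 valence electrons; P²⁺ still has 3 valence electrons.
Breaking into a closed-shell core is much more expensive than removing a leftover valence electron — Li has the largest IE_3 here.
Valence configurations: B²⁺ [He]2s¹, S²⁺ [Ne]3s²3p², O²⁺ [He]2s²2p², P²⁺ [Ne]3s²3p¹.
The numbers (kJ/mol): B 3660, Li 11815, S 3357, O 5300, P 2914.
Hence IE_3: P < S < B < O < Li.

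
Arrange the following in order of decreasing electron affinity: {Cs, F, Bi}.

F > Bi > Cs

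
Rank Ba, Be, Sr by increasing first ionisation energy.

Ba < Sr < Be

Across a period the outer electron is held more tightly (higher IE₁); down a group it sits in a higher shell, more shielded, and comes off more easily.
All are in group 2, so first ionization energy increases up the group.
So from lowest to highest: Ba < Sr < Be.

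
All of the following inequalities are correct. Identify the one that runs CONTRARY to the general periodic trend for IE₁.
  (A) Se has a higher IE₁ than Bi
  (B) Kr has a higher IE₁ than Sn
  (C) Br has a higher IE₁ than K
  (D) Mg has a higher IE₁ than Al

(D)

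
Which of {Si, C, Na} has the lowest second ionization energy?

Consider each +1 ion: Si⁺ still has 3 valence electrons; C⁺ still has 3 valence electrons; Na⁺ is the bare [Ne] core.
Pulling an electron out of a noble-gas core costs far more than removing a remaining valence electron, so Na sits at the high end of IE_2.
Valence configurations: Si⁺ [Ne]3s²3p¹, C⁺ [He]2s²2p¹.
Approximate IE_2 values (kJ/mol): Si 1577, C 2353, Na 4562.
Hence IE_2: Si < C < Na.

Si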